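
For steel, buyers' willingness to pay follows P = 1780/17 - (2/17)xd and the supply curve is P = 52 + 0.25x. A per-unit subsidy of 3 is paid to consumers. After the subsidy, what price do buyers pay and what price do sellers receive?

Buyers pay 86.88; sellers receive 89.88

Pre-subsidy: 1780/17 - (2/17)x = 52 + 0.25x gives x* = 143.36 and P* = 87.84.
With the rebate, buyers effectively pay Pb = Ps − 3, where Ps is the price sellers receive.
On the curves, Pb = 1780/17 - (2/17)x and Ps = 52 + 0.25x; the wedge Ps − Pb = 3 gives 52 + 0.25x − (1780/17 - (2/17)x) = 3, so x' = 151.52.
Then Pb = 1780/17 − (2/17)·151.52 = 86.88 and Ps = 52 + 0.25·151.52 = 89.88.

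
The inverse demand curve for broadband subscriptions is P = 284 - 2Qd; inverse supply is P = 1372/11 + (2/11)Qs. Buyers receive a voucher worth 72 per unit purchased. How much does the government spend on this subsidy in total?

Government cost = 7632

Pre-subsidy: 284 - 2Q = 1372/11 + (2/11)Q gives Q* = 73 and P* = 138.
With the rebate, buyers effectively pay Pb = Ps − 72, where Ps is the price sellers receive.
On the curves, Pb = 284 - 2Q and Ps = 1372/11 + (2/11)Q; the wedge Ps − Pb = 72 gives 1372/11 + (2/11)Q − (284 - 2Q) = 72, so Q' = 106.
Then Pb = 284 − 2·106 = 72 and Ps = 1372/11 + (2/11)·106 = 144.
Government outlay = subsidy × quantity = 72 × 106 = 7632.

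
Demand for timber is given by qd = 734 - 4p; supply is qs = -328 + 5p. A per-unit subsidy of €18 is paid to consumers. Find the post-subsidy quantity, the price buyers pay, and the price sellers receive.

Pre-subsidy: 734 - 4p = -328 + 5p gives p* = 118, q* = 262.
With the rebate, buyers effectively pay pb = ps − 18, where ps is the price sellers receive.
Demand in terms of ps becomes qd = 734 − 4(ps − 18) = 806 - 4ps. Setting this equal to supply: 806 - 4ps = -328 + 5ps, so ps = 126.
Buyers pay pb = 126 − 18 = 108; q' = -328 + 5·126 = 302.

q' = 302; buyers pay €108; sellers receive €126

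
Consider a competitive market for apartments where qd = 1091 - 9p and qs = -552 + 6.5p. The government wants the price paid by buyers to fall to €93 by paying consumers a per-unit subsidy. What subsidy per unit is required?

At a buyer price of 93, quantity demanded is 1091 − 9·93 = 254.
Sellers supply 254 only when they receive ps with -552 + 6.5·ps = 254, i.e. ps = 124.
s = ps − pb = 124 − 93 = 31.

Required subsidy s = €31 per unit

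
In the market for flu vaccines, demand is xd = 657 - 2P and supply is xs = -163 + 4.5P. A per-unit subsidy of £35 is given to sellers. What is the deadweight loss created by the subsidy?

Deadweight loss = 11025/13

Pre-subsidy: 657 - 2P = -163 + 4.5P gives P* = 1640/13, x* = 5261/13.
With the subsidy, sellers receive Ps = Pb + 35 for each unit, where Pb is the price buyers pay.
Supply in terms of Pb becomes xs = -163 + 4.5(Pb + 35) = -5.5 + 4.5Pb. Setting this equal to demand: 657 - 2Pb = -5.5 + 4.5Pb, so Pb = 1325/13.
Sellers receive Ps = 1325/13 + 35 = 1780/13; x' = 657 − 2·(1325/13) = 5891/13.
The subsidy expands output by 5891/13 − 5261/13 = 630/13 past the efficient level; on those units the gap between marginal cost and willingness to pay runs from 0 up to 35.
DWL = ½ × 35 × 630/13 = 11025/13.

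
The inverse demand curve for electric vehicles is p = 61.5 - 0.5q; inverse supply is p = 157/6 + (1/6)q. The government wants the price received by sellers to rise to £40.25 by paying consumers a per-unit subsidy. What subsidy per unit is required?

Required subsidy s = £21 per unit

At a seller price of 40.25, quantity supplied is -157 + 6·40.25 = 84.5.
Buyers absorb 84.5 only when they pay pb = 61.5 − 0.5·84.5 = 19.25.
s = ps − pb = 40.25 − 19.25 = 21.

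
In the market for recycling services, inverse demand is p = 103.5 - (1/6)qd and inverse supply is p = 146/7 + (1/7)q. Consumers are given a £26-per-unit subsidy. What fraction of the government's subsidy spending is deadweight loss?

DWL / government spending = 14/117

Pre-subsidy: 103.5 - (1/6)q = 146/7 + (1/7)q gives q* = 267 and p* = 59.
With the rebate, buyers effectively pay pb = ps − 26, where ps is the price sellers receive.
On the curves, pb = 103.5 - (1/6)q and ps = 146/7 + (1/7)q; the wedge ps − pb = 26 gives 146/7 + (1/7)q − (103.5 - (1/6)q) = 26, so q' = 351.
Then pb = 103.5 − (1/6)·351 = 45 and ps = 146/7 + (1/7)·351 = 71.
ΔCS = ½(267 + 351)(59 − 45) = 4326; ΔPS = ½(267 + 351)(71 − 59) = 3708.
Government spending = 26 × 351 = 9126.
DWL = ½ × 26 × (351 − 267) = 1092; fraction = 1092 / 9126 = 14/117.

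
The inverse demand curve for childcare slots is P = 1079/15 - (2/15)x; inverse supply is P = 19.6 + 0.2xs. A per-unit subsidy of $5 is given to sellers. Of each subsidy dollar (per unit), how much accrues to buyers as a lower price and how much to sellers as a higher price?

Buyers gain $2 per unit; sellers gain $3 per unit

Pre-subsidy: 1079/15 - (2/15)x = 19.6 + 0.2x gives x* = 157 and P* = 51.
With the subsidy, sellers receive Ps = Pb + 5 for each unit, where Pb is the price buyers pay.
On the curves, Pb = 1079/15 - (2/15)x and Ps = 19.6 + 0.2x; the wedge Ps − Pb = 5 gives 19.6 + 0.2x − (1079/15 - (2/15)x) = 5, so x' = 172.
Then Pb = 1079/15 − (2/15)·172 = 49 and Ps = 19.6 + 0.2·172 = 54.
Buyers' price falls by P* − Pb = 51 − 49 = 2; sellers' price rises by Ps − P* = 54 − 51 = 3.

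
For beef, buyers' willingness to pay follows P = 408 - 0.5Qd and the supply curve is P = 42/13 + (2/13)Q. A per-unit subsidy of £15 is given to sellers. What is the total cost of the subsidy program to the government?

Pre-subsidy: 408 - 0.5Q = 42/13 + (2/13)Q gives Q* = 10524/17 and P* = 1674/17.
With the subsidy, sellers receive Ps = Pb + 15 for each unit, where Pb is the price buyers pay.
On the curves, Pb = 408 - 0.5Q and Ps = 42/13 + (2/13)Q; the wedge Ps − Pb = 15 gives 42/13 + (2/13)Q − (408 - 0.5Q) = 15, so Q' = 642.
Then Pb = 408 − 0.5·642 = 87 and Ps = 42/13 + (2/13)·642 = 102.
Government outlay = subsidy × quantity = 15 × 642 = 9630.

Government cost = £9630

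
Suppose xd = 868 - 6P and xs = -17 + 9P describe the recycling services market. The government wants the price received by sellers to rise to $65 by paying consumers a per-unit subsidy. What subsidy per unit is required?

At a seller price of 65, quantity supplied is -17 + 9·65 = 568.
Buyers absorb 568 only when they pay Pb with 868 − 6·Pb = 568, i.e. Pb = 50.
s = Ps − Pb = 65 − 50 = 15.

Required subsidy s = $15 per unit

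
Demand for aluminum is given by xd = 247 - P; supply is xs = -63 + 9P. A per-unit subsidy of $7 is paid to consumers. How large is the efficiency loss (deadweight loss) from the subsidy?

Deadweight loss = $22.05

Pre-subsidy: 247 - P = -63 + 9P gives P* = 31, x* = 216.
With the rebate, buyers effectively pay Pb = Ps − 7, where Ps is the price sellers receive.
Demand in terms of Ps becomes xd = 247 − 1(Ps − 7) = 254 - Ps. Setting this equal to supply: 254 - Ps = -63 + 9Ps, so Ps = 31.7.
Buyers pay Pb = 31.7 − 7 = 24.7; x' = -63 + 9·31.7 = 222.3.
The subsidy expands output by 222.3 − 216 = 6.3 past the efficient level; on those units the gap between marginal cost and willingness to pay runs from 0 up to 7.
DWL = ½ × 7 × 6.3 = 22.05.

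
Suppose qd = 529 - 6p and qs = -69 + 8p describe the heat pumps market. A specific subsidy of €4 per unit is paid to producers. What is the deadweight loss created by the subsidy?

Deadweight loss = 192/7

Pre-subsidy: 529 - 6p = -69 + 8p gives p* = 299/7, q* = 1909/7.
With the subsidy, sellers receive ps = pb + 4 for each unit, where pb is the price buyers pay.
Supply in terms of pb becomes qs = -69 + 8(pb + 4) = -37 + 8pb. Setting this equal to demand: 529 - 6pb = -37 + 8pb, so pb = 283/7.
Sellers receive ps = 283/7 + 4 = 311/7; q' = 529 − 6·(283/7) = 2005/7.
The subsidy expands output by 2005/7 − 1909/7 = 96/7 past the efficient level; on those units the gap between marginal cost and willingness to pay runs from 0 up to 4.
DWL = ½ × 4 × 96/7 = 192/7.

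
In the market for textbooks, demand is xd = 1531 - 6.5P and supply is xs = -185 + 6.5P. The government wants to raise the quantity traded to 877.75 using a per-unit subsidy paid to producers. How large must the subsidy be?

At x = 877.75, invert demand for the buyer price: Pb = (1531 − 877.75)/6.5 = 100.5; invert supply for the seller price: Ps = (877.75 − (-185))/6.5 = 163.5.
The subsidy must fill the gap: s = Ps − Pb = 163.5 − 100.5 = 63.

Required subsidy s = 63 per unit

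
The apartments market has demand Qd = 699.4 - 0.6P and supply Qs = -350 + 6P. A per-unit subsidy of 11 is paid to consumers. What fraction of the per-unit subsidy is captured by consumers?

Consumer share = 10/11

Pre-subsidy: 699.4 - 0.6P = -350 + 6P gives P* = 159, Q* = 604.
With the rebate, buyers effectively pay Pb = Ps − 11, where Ps is the price sellers receive.
Demand in terms of Ps becomes Qd = 699.4 − 0.6(Ps − 11) = 706 - 0.6Ps. Setting this equal to supply: 706 - 0.6Ps = -350 + 6Ps, so Ps = 160.
Buyers pay Pb = 160 − 11 = 149; Q' = -350 + 6·160 = 610.
Buyers' price falls by P* − Pb = 159 − 149 = 10; sellers' price rises by Ps − P* = 160 − 159 = 1.
So consumers capture 10/11 = 10/11 of each unit of subsidy.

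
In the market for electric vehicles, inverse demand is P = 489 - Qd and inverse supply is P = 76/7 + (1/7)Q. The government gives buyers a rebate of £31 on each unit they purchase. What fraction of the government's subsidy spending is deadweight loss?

DWL / government spending = 217/7128

Pre-subsidy: 489 - Q = 76/7 + (1/7)Q gives Q* = 418.375 and P* = 70.625.
With the rebate, buyers effectively pay Pb = Ps − 31, where Ps is the price sellers receive.
On the curves, Pb = 489 - Q and Ps = 76/7 + (1/7)Q; the wedge Ps − Pb = 31 gives 76/7 + (1/7)Q − (489 - Q) = 31, so Q' = 445.5.
Then Pb = 489 − 1·445.5 = 43.5 and Ps = 76/7 + (1/7)·445.5 = 74.5.
ΔCS = ½(418.375 + 445.5)(70.625 − 43.5) = 11716.3046875; ΔPS = ½(418.375 + 445.5)(74.5 − 70.625) = 1673.7578125.
Government spending = 31 × 445.5 = 13810.5.
DWL = ½ × 31 × (445.5 − 418.375) = 420.4375; fraction = 420.4375 / 13810.5 = 217/7128.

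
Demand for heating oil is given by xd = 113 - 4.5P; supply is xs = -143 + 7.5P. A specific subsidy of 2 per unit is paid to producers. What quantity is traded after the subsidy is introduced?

x' = 22.625

Pre-subsidy: 113 - 4.5P = -143 + 7.5P gives P* = 64/3, x* = 17.
With the subsidy, sellers receive Ps = Pb + 2 for each unit, where Pb is the price buyers pay.
Supply in terms of Pb becomes xs = -143 + 7.5(Pb + 2) = -128 + 7.5Pb. Setting this equal to demand: 113 - 4.5Pb = -128 + 7.5Pb, so Pb = 241/12.
Sellers receive Ps = 241/12 + 2 = 265/12; x' = 113 − 4.5·(241/12) = 22.625.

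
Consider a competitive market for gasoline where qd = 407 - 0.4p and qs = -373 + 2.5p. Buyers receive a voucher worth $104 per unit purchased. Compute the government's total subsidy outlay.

Pre-subsidy: 407 - 0.4p = -373 + 2.5p gives p* = 7800/29, q* = 8683/29.
With the rebate, buyers effectively pay pb = ps − 104, where ps is the price sellers receive.
Demand in terms of ps becomes qd = 407 − 0.4(ps − 104) = 448.6 - 0.4ps. Setting this equal to supply: 448.6 - 0.4ps = -373 + 2.5ps, so ps = 8216/29.
Buyers pay pb = 8216/29 − 104 = 5200/29; q' = -373 + 2.5·(8216/29) = 9723/29.
Government outlay = subsidy × quantity = 104 × 9723/29 = 1011192/29.

Government cost = 1011192/29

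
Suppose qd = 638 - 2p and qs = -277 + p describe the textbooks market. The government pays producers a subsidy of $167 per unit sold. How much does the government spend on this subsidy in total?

Government cost = 69806/3

Pre-subsidy: 638 - 2p = -277 + p gives p* = 305, q* = 28.
With the subsidy, sellers receive ps = pb + 167 for each unit, where pb is the price buyers pay.
Supply in terms of pb becomes qs = -277 + 1(pb + 167) = -110 + pb. Setting this equal to demand: 638 - 2pb = -110 + pb, so pb = 748/3.
Sellers receive ps = 748/3 + 167 = 1249/3; q' = 638 − 2·(748/3) = 418/3.
Government outlay = subsidy × quantity = 167 × 418/3 = 69806/3.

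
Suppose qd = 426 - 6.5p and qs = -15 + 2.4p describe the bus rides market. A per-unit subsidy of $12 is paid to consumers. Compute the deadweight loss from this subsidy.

Pre-subsidy: 426 - 6.5p = -15 + 2.4p gives p* = 4410/89, q* = 9249/89.
With the rebate, buyers effectively pay pb = ps − 12, where ps is the price sellers receive.
Demand in terms of ps becomes qd = 426 − 6.5(ps − 12) = 504 - 6.5ps. Setting this equal to supply: 504 - 6.5ps = -15 + 2.4ps, so ps = 5190/89.
Buyers pay pb = 5190/89 − 12 = 4122/89; q' = -15 + 2.4·(5190/89) = 11121/89.
The subsidy expands output by 11121/89 − 9249/89 = 1872/89 past the efficient level; on those units the gap between marginal cost and willingness to pay runs from 0 up to 12.
DWL = ½ × 12 × 1872/89 = 11232/89.

Deadweight loss = 11232/89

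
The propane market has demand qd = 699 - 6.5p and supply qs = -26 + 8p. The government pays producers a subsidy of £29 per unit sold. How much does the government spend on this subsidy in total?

Government cost = £13862

Pre-subsidy: 699 - 6.5p = -26 + 8p gives p* = 50, q* = 374.
With the subsidy, sellers receive ps = pb + 29 for each unit, where pb is the price buyers pay.
Supply in terms of pb becomes qs = -26 + 8(pb + 29) = 206 + 8pb. Setting this equal to demand: 699 - 6.5pb = 206 + 8pb, so pb = 34.
Sellers receive ps = 34 + 29 = 63; q' = 699 − 6.5·34 = 478.
Government outlay = subsidy × quantity = 29 × 478 = 13862.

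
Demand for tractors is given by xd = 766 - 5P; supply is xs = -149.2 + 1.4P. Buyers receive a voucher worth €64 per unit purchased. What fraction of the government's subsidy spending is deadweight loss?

Pre-subsidy: 766 - 5P = -149.2 + 1.4P gives P* = 143, x* = 51.
With the rebate, buyers effectively pay Pb = Ps − 64, where Ps is the price sellers receive.
Demand in terms of Ps becomes xd = 766 − 5(Ps − 64) = 1086 - 5Ps. Setting this equal to supply: 1086 - 5Ps = -149.2 + 1.4Ps, so Ps = 193.
Buyers pay Pb = 193 − 64 = 129; x' = -149.2 + 1.4·193 = 121.
ΔCS = ½(51 + 121)(143 − 129) = 1204; ΔPS = ½(51 + 121)(193 − 143) = 4300.
Government spending = 64 × 121 = 7744.
DWL = ½ × 64 × (121 − 51) = 2240; fraction = 2240 / 7744 = 35/121.

DWL / government spending = 35/121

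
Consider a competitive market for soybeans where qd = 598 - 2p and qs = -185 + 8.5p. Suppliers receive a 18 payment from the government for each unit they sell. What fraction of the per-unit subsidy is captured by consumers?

Pre-subsidy: 598 - 2p = -185 + 8.5p gives p* = 522/7, q* = 3142/7.
With the subsidy, sellers receive ps = pb + 18 for each unit, where pb is the price buyers pay.
Supply in terms of pb becomes qs = -185 + 8.5(pb + 18) = -32 + 8.5pb. Setting this equal to demand: 598 - 2pb = -32 + 8.5pb, so pb = 60.
Sellers receive ps = 60 + 18 = 78; q' = 598 − 2·60 = 478.
Buyers' price falls by p* − pb = 522/7 − 60 = 102/7; sellers' price rises by ps − p* = 78 − 522/7 = 24/7.
So consumers capture (102/7)/18 = 17/21 of each unit of subsidy.

Consumer share = 17/21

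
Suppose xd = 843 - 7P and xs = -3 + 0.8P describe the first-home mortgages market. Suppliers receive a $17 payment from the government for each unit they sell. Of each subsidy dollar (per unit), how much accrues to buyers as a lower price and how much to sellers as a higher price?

Buyers gain 68/39 per unit; sellers gain 595/39 per unit

Pre-subsidy: 843 - 7P = -3 + 0.8P gives P* = 1410/13, x* = 1089/13.
With the subsidy, sellers receive Ps = Pb + 17 for each unit, where Pb is the price buyers pay.
Supply in terms of Pb becomes xs = -3 + 0.8(Pb + 17) = 10.6 + 0.8Pb. Setting this equal to demand: 843 - 7Pb = 10.6 + 0.8Pb, so Pb = 4162/39.
Sellers receive Ps = 4162/39 + 17 = 4825/39; x' = 843 − 7·(4162/39) = 3743/39.
Buyers' price falls by P* − Pb = 1410/13 − 4162/39 = 68/39; sellers' price rises by Ps − P* = 4825/39 − 1410/13 = 595/39.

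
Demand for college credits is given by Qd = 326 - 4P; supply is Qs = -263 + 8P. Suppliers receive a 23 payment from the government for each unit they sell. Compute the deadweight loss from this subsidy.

Deadweight loss = 2116/3

Pre-subsidy: 326 - 4P = -263 + 8P gives P* = 589/12, Q* = 389/3.
With the subsidy, sellers receive Ps = Pb + 23 for each unit, where Pb is the price buyers pay.
Supply in terms of Pb becomes Qs = -263 + 8(Pb + 23) = -79 + 8Pb. Setting this equal to demand: 326 - 4Pb = -79 + 8Pb, so Pb = 33.75.
Sellers receive Ps = 33.75 + 23 = 56.75; Q' = 326 − 4·33.75 = 191.
The subsidy expands output by 191 − 389/3 = 184/3 past the efficient level; on those units the gap between marginal cost and willingness to pay runs from 0 up to 23.
DWL = ½ × 23 × 184/3 = 2116/3.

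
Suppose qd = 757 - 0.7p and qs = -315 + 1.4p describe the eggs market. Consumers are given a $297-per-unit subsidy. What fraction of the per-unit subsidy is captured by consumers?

Consumer share = 2/3

Pre-subsidy: 757 - 0.7p = -315 + 1.4p gives p* = 10720/21, q* = 1199/3.
With the rebate, buyers effectively pay pb = ps − 297, where ps is the price sellers receive.
Demand in terms of ps becomes qd = 757 − 0.7(ps − 297) = 964.9 - 0.7ps. Setting this equal to supply: 964.9 - 0.7ps = -315 + 1.4ps, so ps = 12799/21.
Buyers pay pb = 12799/21 − 297 = 6562/21; q' = -315 + 1.4·(12799/21) = 8074/15.
Buyers' price falls by p* − pb = 10720/21 − 6562/21 = 198; sellers' price rises by ps − p* = 12799/21 − 10720/21 = 99.
So consumers capture 198/297 = 2/3 of each unit of subsidy.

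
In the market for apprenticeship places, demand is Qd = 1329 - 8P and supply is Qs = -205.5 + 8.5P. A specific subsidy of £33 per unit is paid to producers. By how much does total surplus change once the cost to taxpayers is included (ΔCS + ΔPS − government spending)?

Pre-subsidy: 1329 - 8P = -205.5 + 8.5P gives P* = 93, Q* = 585.
With the subsidy, sellers receive Ps = Pb + 33 for each unit, where Pb is the price buyers pay.
Supply in terms of Pb becomes Qs = -205.5 + 8.5(Pb + 33) = 75 + 8.5Pb. Setting this equal to demand: 1329 - 8Pb = 75 + 8.5Pb, so Pb = 76.
Sellers receive Ps = 76 + 33 = 109; Q' = 1329 − 8·76 = 721.
ΔCS = ½(585 + 721)(93 − 76) = 11101; ΔPS = ½(585 + 721)(109 − 93) = 10448.
Government spending = 33 × 721 = 23793.
Net change = 11101 + 10448 − 23793 = -2244. The loss equals the DWL triangle ½·33·136.

Net change in total surplus = -£2244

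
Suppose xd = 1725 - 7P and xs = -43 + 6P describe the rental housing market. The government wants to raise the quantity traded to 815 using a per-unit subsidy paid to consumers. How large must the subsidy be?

At x = 815, invert demand for the buyer price: Pb = (1725 − 815)/7 = 130; invert supply for the seller price: Ps = (815 − (-43))/6 = 143.
The subsidy must fill the gap: s = Ps − Pb = 143 − 130 = 13.

Required subsidy s = 13 per unit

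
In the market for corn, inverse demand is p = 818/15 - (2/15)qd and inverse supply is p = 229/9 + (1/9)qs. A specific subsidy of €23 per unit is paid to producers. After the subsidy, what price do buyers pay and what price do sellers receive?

Pre-subsidy: 818/15 - (2/15)q = 229/9 + (1/9)q gives q* = 119 and p* = 116/3.
With the subsidy, sellers receive ps = pb + 23 for each unit, where pb is the price buyers pay.
On the curves, pb = 818/15 - (2/15)q and ps = 229/9 + (1/9)q; the wedge ps − pb = 23 gives 229/9 + (1/9)q − (818/15 - (2/15)q) = 23, so q' = 2344/11.
Then pb = 818/15 − (2/15)·(2344/11) = 862/33 and ps = 229/9 + (1/9)·(2344/11) = 1621/33.

Buyers pay 862/33; sellers receive 1621/33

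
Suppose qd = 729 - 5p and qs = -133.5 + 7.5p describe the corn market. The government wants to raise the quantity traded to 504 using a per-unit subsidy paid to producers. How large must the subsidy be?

Required subsidy s = 40 per unit

At q = 504, invert demand for the buyer price: pb = (729 − 504)/5 = 45; invert supply for the seller price: ps = (504 − (-133.5))/7.5 = 85.
The subsidy must fill the gap: s = ps − pb = 85 − 45 = 40.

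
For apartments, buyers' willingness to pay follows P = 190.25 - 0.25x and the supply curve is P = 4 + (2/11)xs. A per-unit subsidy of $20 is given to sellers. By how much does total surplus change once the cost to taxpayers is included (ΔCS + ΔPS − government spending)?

Net change in total surplus = -8800/19

Pre-subsidy: 190.25 - 0.25x = 4 + (2/11)x gives x* = 8195/19 and P* = 1566/19.
With the subsidy, sellers receive Ps = Pb + 20 for each unit, where Pb is the price buyers pay.
On the curves, Pb = 190.25 - 0.25x and Ps = 4 + (2/11)x; the wedge Ps − Pb = 20 gives 4 + (2/11)x − (190.25 - 0.25x) = 20, so x' = 9075/19.
Then Pb = 190.25 − 0.25·(9075/19) = 1346/19 and Ps = 4 + (2/11)·(9075/19) = 1726/19.
ΔCS = ½(8195/19 + 9075/19)(1566/19 − 1346/19) = 1899700/361; ΔPS = ½(8195/19 + 9075/19)(1726/19 − 1566/19) = 1381600/361.
Government spending = 20 × 9075/19 = 181500/19.
Net change = 1899700/361 + 1381600/361 − 181500/19 = -8800/19. The loss equals the DWL triangle ½·20·880/19.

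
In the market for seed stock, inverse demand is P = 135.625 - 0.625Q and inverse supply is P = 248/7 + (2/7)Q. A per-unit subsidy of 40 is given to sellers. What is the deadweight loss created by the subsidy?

Pre-subsidy: 135.625 - 0.625Q = 248/7 + (2/7)Q gives Q* = 5611/51 and P* = 3410/51.
With the subsidy, sellers receive Ps = Pb + 40 for each unit, where Pb is the price buyers pay.
On the curves, Pb = 135.625 - 0.625Q and Ps = 248/7 + (2/7)Q; the wedge Ps − Pb = 40 gives 248/7 + (2/7)Q − (135.625 - 0.625Q) = 40, so Q' = 2617/17.
Then Pb = 135.625 − 0.625·(2617/17) = 670/17 and Ps = 248/7 + (2/7)·(2617/17) = 1350/17.
The subsidy expands output by 2617/17 − 5611/51 = 2240/51 past the efficient level; on those units the gap between marginal cost and willingness to pay runs from 0 up to 40.
DWL = ½ × 40 × 2240/51 = 44800/51.

Deadweight loss = 44800/51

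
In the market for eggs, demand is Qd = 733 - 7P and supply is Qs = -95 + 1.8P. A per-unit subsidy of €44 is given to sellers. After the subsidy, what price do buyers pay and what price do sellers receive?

Buyers pay 936/11; sellers receive 1420/11

Pre-subsidy: 733 - 7P = -95 + 1.8P gives P* = 1035/11, Q* = 818/11.
With the subsidy, sellers receive Ps = Pb + 44 for each unit, where Pb is the price buyers pay.
Supply in terms of Pb becomes Qs = -95 + 1.8(Pb + 44) = -15.8 + 1.8Pb. Setting this equal to demand: 733 - 7Pb = -15.8 + 1.8Pb, so Pb = 936/11.
Sellers receive Ps = 936/11 + 44 = 1420/11; Q' = 733 − 7·(936/11) = 1511/11.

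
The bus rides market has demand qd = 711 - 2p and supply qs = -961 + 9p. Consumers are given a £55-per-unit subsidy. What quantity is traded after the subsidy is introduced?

q' = 497

Pre-subsidy: 711 - 2p = -961 + 9p gives p* = 152, q* = 407.
With the rebate, buyers effectively pay pb = ps − 55, where ps is the price sellers receive.
Demand in terms of ps becomes qd = 711 − 2(ps − 55) = 821 - 2ps. Setting this equal to supply: 821 - 2ps = -961 + 9ps, so ps = 162.
Buyers pay pb = 162 − 55 = 107; q' = -961 + 9·162 = 497.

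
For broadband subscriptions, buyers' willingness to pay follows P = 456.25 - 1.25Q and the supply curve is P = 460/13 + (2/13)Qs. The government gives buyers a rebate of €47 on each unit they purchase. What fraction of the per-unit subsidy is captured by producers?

Pre-subsidy: 456.25 - 1.25Q = 460/13 + (2/13)Q gives Q* = 21885/73 and P* = 5950/73.
With the rebate, buyers effectively pay Pb = Ps − 47, where Ps is the price sellers receive.
On the curves, Pb = 456.25 - 1.25Q and Ps = 460/13 + (2/13)Q; the wedge Ps − Pb = 47 gives 460/13 + (2/13)Q − (456.25 - 1.25Q) = 47, so Q' = 24329/73.
Then Pb = 456.25 − 1.25·(24329/73) = 2895/73 and Ps = 460/13 + (2/13)·(24329/73) = 6326/73.
Buyers' price falls by P* − Pb = 5950/73 − 2895/73 = 3055/73; sellers' price rises by Ps − P* = 6326/73 − 5950/73 = 376/73.
So producers capture (376/73)/47 = 8/73 of each unit of subsidy.

Producer share = 8/73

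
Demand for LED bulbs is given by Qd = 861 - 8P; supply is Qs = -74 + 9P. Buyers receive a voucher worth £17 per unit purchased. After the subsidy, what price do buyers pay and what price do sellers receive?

Pre-subsidy: 861 - 8P = -74 + 9P gives P* = 55, Q* = 421.
With the rebate, buyers effectively pay Pb = Ps − 17, where Ps is the price sellers receive.
Demand in terms of Ps becomes Qd = 861 − 8(Ps − 17) = 997 - 8Ps. Setting this equal to supply: 997 - 8Ps = -74 + 9Ps, so Ps = 63.
Buyers pay Pb = 63 − 17 = 46; Q' = -74 + 9·63 = 493.

Buyers pay £46; sellers receive £63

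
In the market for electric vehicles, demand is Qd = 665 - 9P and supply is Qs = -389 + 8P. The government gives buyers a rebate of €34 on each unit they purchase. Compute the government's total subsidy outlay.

Government cost = €8534

Pre-subsidy: 665 - 9P = -389 + 8P gives P* = 62, Q* = 107.
With the rebate, buyers effectively pay Pb = Ps − 34, where Ps is the price sellers receive.
Demand in terms of Ps becomes Qd = 665 − 9(Ps − 34) = 971 - 9Ps. Setting this equal to supply: 971 - 9Ps = -389 + 8Ps, so Ps = 80.
Buyers pay Pb = 80 − 34 = 46; Q' = -389 + 8·80 = 251.
Government outlay = subsidy × quantity = 34 × 251 = 8534.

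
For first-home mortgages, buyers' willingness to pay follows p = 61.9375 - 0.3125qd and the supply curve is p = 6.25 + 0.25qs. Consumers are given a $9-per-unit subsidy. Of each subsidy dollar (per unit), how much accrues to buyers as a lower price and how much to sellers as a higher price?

Pre-subsidy: 61.9375 - 0.3125q = 6.25 + 0.25q gives q* = 99 and p* = 31.
With the rebate, buyers effectively pay pb = ps − 9, where ps is the price sellers receive.
On the curves, pb = 61.9375 - 0.3125q and ps = 6.25 + 0.25q; the wedge ps − pb = 9 gives 6.25 + 0.25q − (61.9375 - 0.3125q) = 9, so q' = 115.
Then pb = 61.9375 − 0.3125·115 = 26 and ps = 6.25 + 0.25·115 = 35.
Buyers' price falls by p* − pb = 31 − 26 = 5; sellers' price rises by ps − p* = 35 − 31 = 4.

Buyers gain $5 per unit; sellers gain $4 per unit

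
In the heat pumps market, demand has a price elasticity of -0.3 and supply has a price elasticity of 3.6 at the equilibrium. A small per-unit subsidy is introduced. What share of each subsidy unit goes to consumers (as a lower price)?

Consumer share = 12/13

For a small subsidy around the equilibrium, the benefit split depends on the relative slopes, which at a point are proportional to the elasticities.
Buyer share = εs/(εs + |εd|) = 3.6/(3.6 + 0.3) = 12/13; seller share = |εd|/(εs + |εd|) = 1/13.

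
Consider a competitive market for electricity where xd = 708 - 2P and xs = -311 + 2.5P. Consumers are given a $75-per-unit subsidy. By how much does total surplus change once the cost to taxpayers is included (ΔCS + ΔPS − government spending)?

Net change in total surplus = -$3125

Pre-subsidy: 708 - 2P = -311 + 2.5P gives P* = 2038/9, x* = 2296/9.
With the rebate, buyers effectively pay Pb = Ps − 75, where Ps is the price sellers receive.
Demand in terms of Ps becomes xd = 708 − 2(Ps − 75) = 858 - 2Ps. Setting this equal to supply: 858 - 2Ps = -311 + 2.5Ps, so Ps = 2338/9.
Buyers pay Pb = 2338/9 − 75 = 1663/9; x' = -311 + 2.5·(2338/9) = 3046/9.
ΔCS = ½(2296/9 + 3046/9)(2038/9 − 1663/9) = 333875/27; ΔPS = ½(2296/9 + 3046/9)(2338/9 − 2038/9) = 267100/27.
Government spending = 75 × 3046/9 = 76150/3.
Net change = 333875/27 + 267100/27 − 76150/3 = -3125. The loss equals the DWL triangle ½·75·250/3.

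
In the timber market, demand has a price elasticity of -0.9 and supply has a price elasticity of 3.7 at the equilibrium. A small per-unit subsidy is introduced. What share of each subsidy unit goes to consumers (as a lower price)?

Consumer share = 37/46

For a small subsidy around the equilibrium, the benefit split depends on the relative slopes, which at a point are proportional to the elasticities.
Buyer share = εs/(εs + |εd|) = 3.7/(3.7 + 0.9) = 37/46; seller share = |εd|/(εs + |εd|) = 9/46.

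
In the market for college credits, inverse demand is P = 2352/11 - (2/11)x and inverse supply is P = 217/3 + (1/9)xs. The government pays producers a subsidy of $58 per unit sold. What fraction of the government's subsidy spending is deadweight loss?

DWL / government spending = 33/227

Pre-subsidy: 2352/11 - (2/11)x = 217/3 + (1/9)x gives x* = 483 and P* = 126.
With the subsidy, sellers receive Ps = Pb + 58 for each unit, where Pb is the price buyers pay.
On the curves, Pb = 2352/11 - (2/11)x and Ps = 217/3 + (1/9)x; the wedge Ps − Pb = 58 gives 217/3 + (1/9)x − (2352/11 - (2/11)x) = 58, so x' = 681.
Then Pb = 2352/11 − (2/11)·681 = 90 and Ps = 217/3 + (1/9)·681 = 148.
ΔCS = ½(483 + 681)(126 − 90) = 20952; ΔPS = ½(483 + 681)(148 − 126) = 12804.
Government spending = 58 × 681 = 39498.
DWL = ½ × 58 × (681 − 483) = 5742; fraction = 5742 / 39498 = 33/227.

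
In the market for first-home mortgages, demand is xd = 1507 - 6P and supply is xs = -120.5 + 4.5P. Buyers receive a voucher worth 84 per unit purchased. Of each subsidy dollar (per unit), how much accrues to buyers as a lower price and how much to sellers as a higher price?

Pre-subsidy: 1507 - 6P = -120.5 + 4.5P gives P* = 155, x* = 577.
With the rebate, buyers effectively pay Pb = Ps − 84, where Ps is the price sellers receive.
Demand in terms of Ps becomes xd = 1507 − 6(Ps − 84) = 2011 - 6Ps. Setting this equal to supply: 2011 - 6Ps = -120.5 + 4.5Ps, so Ps = 203.
Buyers pay Pb = 203 − 84 = 119; x' = -120.5 + 4.5·203 = 793.
Buyers' price falls by P* − Pb = 155 − 119 = 36; sellers' price rises by Ps − P* = 203 − 155 = 48.

Buyers gain 36 per unit; sellers gain 48 per unit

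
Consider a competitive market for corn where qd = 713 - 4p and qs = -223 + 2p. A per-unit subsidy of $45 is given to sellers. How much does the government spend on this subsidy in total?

Government cost = $6705

Pre-subsidy: 713 - 4p = -223 + 2p gives p* = 156, q* = 89.
With the subsidy, sellers receive ps = pb + 45 for each unit, where pb is the price buyers pay.
Supply in terms of pb becomes qs = -223 + 2(pb + 45) = -133 + 2pb. Setting this equal to demand: 713 - 4pb = -133 + 2pb, so pb = 141.
Sellers receive ps = 141 + 45 = 186; q' = 713 − 4·141 = 149.
Government outlay = subsidy × quantity = 45 × 149 = 6705.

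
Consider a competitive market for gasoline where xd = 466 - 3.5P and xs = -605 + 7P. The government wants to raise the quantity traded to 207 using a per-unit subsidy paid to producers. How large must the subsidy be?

Required subsidy s = 42 per unit

At x = 207, invert demand for the buyer price: Pb = (466 − 207)/3.5 = 74; invert supply for the seller price: Ps = (207 − (-605))/7 = 116.
The subsidy must fill the gap: s = Ps − Pb = 116 − 74 = 42.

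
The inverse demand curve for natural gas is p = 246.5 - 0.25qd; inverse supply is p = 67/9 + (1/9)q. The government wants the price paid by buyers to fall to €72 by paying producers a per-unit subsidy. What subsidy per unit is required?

At a buyer price of 72, quantity demanded is 986 − 4·72 = 698.
Sellers supply 698 only when they receive ps = 67/9 + (1/9)·698 = 85.
s = ps − pb = 85 − 72 = 13.

Required subsidy s = €13 per unit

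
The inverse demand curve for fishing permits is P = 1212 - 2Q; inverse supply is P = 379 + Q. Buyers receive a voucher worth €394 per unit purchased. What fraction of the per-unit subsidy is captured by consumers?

Pre-subsidy: 1212 - 2Q = 379 + Q gives Q* = 833/3 and P* = 1970/3.
With the rebate, buyers effectively pay Pb = Ps − 394, where Ps is the price sellers receive.
On the curves, Pb = 1212 - 2Q and Ps = 379 + Q; the wedge Ps − Pb = 394 gives 379 + Q − (1212 - 2Q) = 394, so Q' = 409.
Then Pb = 1212 − 2·409 = 394 and Ps = 379 + 1·409 = 788.
Buyers' price falls by P* − Pb = 1970/3 − 394 = 788/3; sellers' price rises by Ps − P* = 788 − 1970/3 = 394/3.
So consumers capture (788/3)/394 = 2/3 of each unit of subsidy.

Consumer share = 2/3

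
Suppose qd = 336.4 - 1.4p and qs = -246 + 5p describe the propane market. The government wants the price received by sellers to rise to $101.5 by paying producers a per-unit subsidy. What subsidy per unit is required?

Required subsidy s = $48 per unit

At a seller price of 101.5, quantity supplied is -246 + 5·101.5 = 261.5.
Buyers absorb 261.5 only when they pay pb with 336.4 − 1.4·pb = 261.5, i.e. pb = 53.5.
s = ps − pb = 101.5 − 53.5 = 48.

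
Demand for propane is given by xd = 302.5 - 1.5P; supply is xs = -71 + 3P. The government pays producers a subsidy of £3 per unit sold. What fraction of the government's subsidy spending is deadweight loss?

Pre-subsidy: 302.5 - 1.5P = -71 + 3P gives P* = 83, x* = 178.
With the subsidy, sellers receive Ps = Pb + 3 for each unit, where Pb is the price buyers pay.
Supply in terms of Pb becomes xs = -71 + 3(Pb + 3) = -62 + 3Pb. Setting this equal to demand: 302.5 - 1.5Pb = -62 + 3Pb, so Pb = 81.
Sellers receive Ps = 81 + 3 = 84; x' = 302.5 − 1.5·81 = 181.
ΔCS = ½(178 + 181)(83 − 81) = 359; ΔPS = ½(178 + 181)(84 − 83) = 179.5.
Government spending = 3 × 181 = 543.
DWL = ½ × 3 × (181 − 178) = 4.5; fraction = 4.5 / 543 = 3/362.

DWL / government spending = 3/362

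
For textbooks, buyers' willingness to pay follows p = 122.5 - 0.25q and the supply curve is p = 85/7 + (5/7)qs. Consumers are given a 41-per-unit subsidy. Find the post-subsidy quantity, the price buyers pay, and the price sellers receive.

Pre-subsidy: 122.5 - 0.25q = 85/7 + (5/7)q gives q* = 1030/9 and p* = 845/9.
With the rebate, buyers effectively pay pb = ps − 41, where ps is the price sellers receive.
On the curves, pb = 122.5 - 0.25q and ps = 85/7 + (5/7)q; the wedge ps − pb = 41 gives 85/7 + (5/7)q − (122.5 - 0.25q) = 41, so q' = 4238/27.
Then pb = 122.5 − 0.25·(4238/27) = 2248/27 and ps = 85/7 + (5/7)·(4238/27) = 3355/27.

q' = 4238/27; buyers pay 2248/27; sellers receive 3355/27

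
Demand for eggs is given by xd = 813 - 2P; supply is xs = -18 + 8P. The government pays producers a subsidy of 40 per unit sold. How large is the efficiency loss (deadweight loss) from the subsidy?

Pre-subsidy: 813 - 2P = -18 + 8P gives P* = 83.1, x* = 646.8.
With the subsidy, sellers receive Ps = Pb + 40 for each unit, where Pb is the price buyers pay.
Supply in terms of Pb becomes xs = -18 + 8(Pb + 40) = 302 + 8Pb. Setting this equal to demand: 813 - 2Pb = 302 + 8Pb, so Pb = 51.1.
Sellers receive Ps = 51.1 + 40 = 91.1; x' = 813 − 2·51.1 = 710.8.
The subsidy expands output by 710.8 − 646.8 = 64 past the efficient level; on those units the gap between marginal cost and willingness to pay runs from 0 up to 40.
DWL = ½ × 40 × 64 = 1280.

Deadweight loss = 1280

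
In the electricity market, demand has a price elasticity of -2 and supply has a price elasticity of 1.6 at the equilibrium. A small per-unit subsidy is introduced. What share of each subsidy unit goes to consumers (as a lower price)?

Consumer share = 4/9

For a small subsidy around the equilibrium, the benefit split depends on the relative slopes, which at a point are proportional to the elasticities.
Buyer share = εs/(εs + |εd|) = 1.6/(1.6 + 2) = 4/9; seller share = |εd|/(εs + |εd|) = 5/9.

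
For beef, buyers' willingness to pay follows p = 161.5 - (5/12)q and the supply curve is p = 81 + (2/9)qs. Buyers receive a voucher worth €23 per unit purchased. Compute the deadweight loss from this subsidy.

Deadweight loss = €414

Pre-subsidy: 161.5 - (5/12)q = 81 + (2/9)q gives q* = 126 and p* = 109.
With the rebate, buyers effectively pay pb = ps − 23, where ps is the price sellers receive.
On the curves, pb = 161.5 - (5/12)q and ps = 81 + (2/9)q; the wedge ps − pb = 23 gives 81 + (2/9)q − (161.5 - (5/12)q) = 23, so q' = 162.
Then pb = 161.5 − (5/12)·162 = 94 and ps = 81 + (2/9)·162 = 117.
The subsidy expands output by 162 − 126 = 36 past the efficient level; on those units the gap between marginal cost and willingness to pay runs from 0 up to 23.
DWL = ½ × 23 × 36 = 414.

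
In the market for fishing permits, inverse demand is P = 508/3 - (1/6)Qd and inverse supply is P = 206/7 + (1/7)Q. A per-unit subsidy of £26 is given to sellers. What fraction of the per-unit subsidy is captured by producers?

Producer share = 6/13

Pre-subsidy: 508/3 - (1/6)Q = 206/7 + (1/7)Q gives Q* = 452 and P* = 94.
With the subsidy, sellers receive Ps = Pb + 26 for each unit, where Pb is the price buyers pay.
On the curves, Pb = 508/3 - (1/6)Q and Ps = 206/7 + (1/7)Q; the wedge Ps − Pb = 26 gives 206/7 + (1/7)Q − (508/3 - (1/6)Q) = 26, so Q' = 536.
Then Pb = 508/3 − (1/6)·536 = 80 and Ps = 206/7 + (1/7)·536 = 106.
Buyers' price falls by P* − Pb = 94 − 80 = 14; sellers' price rises by Ps − P* = 106 − 94 = 12.
So producers capture 12/26 = 6/13 of each unit of subsidy.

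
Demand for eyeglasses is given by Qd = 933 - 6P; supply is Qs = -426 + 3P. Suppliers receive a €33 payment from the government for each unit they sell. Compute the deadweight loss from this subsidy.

Pre-subsidy: 933 - 6P = -426 + 3P gives P* = 151, Q* = 27.
With the subsidy, sellers receive Ps = Pb + 33 for each unit, where Pb is the price buyers pay.
Supply in terms of Pb becomes Qs = -426 + 3(Pb + 33) = -327 + 3Pb. Setting this equal to demand: 933 - 6Pb = -327 + 3Pb, so Pb = 140.
Sellers receive Ps = 140 + 33 = 173; Q' = 933 − 6·140 = 93.
The subsidy expands output by 93 − 27 = 66 past the efficient level; on those units the gap between marginal cost and willingness to pay runs from 0 up to 33.
DWL = ½ × 33 × 66 = 1089.

Deadweight loss = €1089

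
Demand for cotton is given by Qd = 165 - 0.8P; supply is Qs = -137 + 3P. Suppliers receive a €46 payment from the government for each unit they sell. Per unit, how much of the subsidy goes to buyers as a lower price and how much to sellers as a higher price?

Pre-subsidy: 165 - 0.8P = -137 + 3P gives P* = 1510/19, Q* = 1927/19.
With the subsidy, sellers receive Ps = Pb + 46 for each unit, where Pb is the price buyers pay.
Supply in terms of Pb becomes Qs = -137 + 3(Pb + 46) = 1 + 3Pb. Setting this equal to demand: 165 - 0.8Pb = 1 + 3Pb, so Pb = 820/19.
Sellers receive Ps = 820/19 + 46 = 1694/19; Q' = 165 − 0.8·(820/19) = 2479/19.
Buyers' price falls by P* − Pb = 1510/19 − 820/19 = 690/19; sellers' price rises by Ps − P* = 1694/19 − 1510/19 = 184/19.

Buyers gain 690/19 per unit; sellers gain 184/19 per unit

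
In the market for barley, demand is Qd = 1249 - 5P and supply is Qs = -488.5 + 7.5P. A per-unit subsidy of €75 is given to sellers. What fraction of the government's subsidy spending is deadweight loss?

DWL / government spending = 225/1558

Pre-subsidy: 1249 - 5P = -488.5 + 7.5P gives P* = 139, Q* = 554.
With the subsidy, sellers receive Ps = Pb + 75 for each unit, where Pb is the price buyers pay.
Supply in terms of Pb becomes Qs = -488.5 + 7.5(Pb + 75) = 74 + 7.5Pb. Setting this equal to demand: 1249 - 5Pb = 74 + 7.5Pb, so Pb = 94.
Sellers receive Ps = 94 + 75 = 169; Q' = 1249 − 5·94 = 779.
ΔCS = ½(554 + 779)(139 − 94) = 29992.5; ΔPS = ½(554 + 779)(169 − 139) = 19995.
Government spending = 75 × 779 = 58425.
DWL = ½ × 75 × (779 − 554) = 8437.5; fraction = 8437.5 / 58425 = 225/1558.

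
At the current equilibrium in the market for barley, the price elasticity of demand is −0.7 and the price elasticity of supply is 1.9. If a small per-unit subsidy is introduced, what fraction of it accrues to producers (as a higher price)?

For a small subsidy around the equilibrium, the benefit split depends on the relative slopes, which at a point are proportional to the elasticities.
Buyer share = εs/(εs + |εd|) = 1.9/(1.9 + 0.7) = 19/26; seller share = |εd|/(εs + |εd|) = 7/26.
So producers capture 7/26 of the subsidy.

Producer share = 7/26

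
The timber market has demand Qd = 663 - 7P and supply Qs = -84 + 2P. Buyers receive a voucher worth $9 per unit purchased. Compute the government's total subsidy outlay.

Pre-subsidy: 663 - 7P = -84 + 2P gives P* = 83, Q* = 82.
With the rebate, buyers effectively pay Pb = Ps − 9, where Ps is the price sellers receive.
Demand in terms of Ps becomes Qd = 663 − 7(Ps − 9) = 726 - 7Ps. Setting this equal to supply: 726 - 7Ps = -84 + 2Ps, so Ps = 90.
Buyers pay Pb = 90 − 9 = 81; Q' = -84 + 2·90 = 96.
Government outlay = subsidy × quantity = 9 × 96 = 864.

Government cost = $864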